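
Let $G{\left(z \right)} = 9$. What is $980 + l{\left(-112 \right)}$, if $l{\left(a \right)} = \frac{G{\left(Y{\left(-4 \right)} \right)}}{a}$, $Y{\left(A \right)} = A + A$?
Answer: $\frac{109751}{112} \approx 979.92$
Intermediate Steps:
$Y{\left(A \right)} = 2 A$
$l{\left(a \right)} = \frac{9}{a}$
$980 + l{\left(-112 \right)} = 980 + \frac{9}{-112} = 980 + 9 \left(- \frac{1}{112}\right) = 980 - \frac{9}{112} = \frac{109751}{112}$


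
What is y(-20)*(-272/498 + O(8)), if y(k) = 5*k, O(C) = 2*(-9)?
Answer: 461800/249 ≈ 1854.6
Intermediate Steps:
O(C) = -18
y(-20)*(-272/498 + O(8)) = (5*(-20))*(-272/498 - 18) = -100*(-272*1/498 - 18) = -100*(-136/249 - 18) = -100*(-4618/249) = 461800/249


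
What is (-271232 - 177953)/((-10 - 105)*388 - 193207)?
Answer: 449185/237827 ≈ 1.8887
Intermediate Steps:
(-271232 - 177953)/((-10 - 105)*388 - 193207) = -449185/(-115*388 - 193207) = -449185/(-44620 - 193207) = -449185/(-237827) = -449185*(-1/237827) = 449185/237827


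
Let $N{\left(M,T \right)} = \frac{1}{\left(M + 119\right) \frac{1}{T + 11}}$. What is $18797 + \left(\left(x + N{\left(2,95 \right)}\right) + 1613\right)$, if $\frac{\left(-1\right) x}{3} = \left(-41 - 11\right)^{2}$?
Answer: $\frac{1488164}{121} \approx 12299.0$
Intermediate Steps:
$N{\left(M,T \right)} = \frac{11 + T}{119 + M}$ ($N{\left(M,T \right)} = \frac{1}{\left(119 + M\right) \frac{1}{11 + T}} = \frac{1}{\frac{1}{11 + T} \left(119 + M\right)} = \frac{11 + T}{119 + M}$)
$x = -8112$ ($x = - 3 \left(-41 - 11\right)^{2} = - 3 \left(-52\right)^{2} = \left(-3\right) 2704 = -8112$)
$18797 + \left(\left(x + N{\left(2,95 \right)}\right) + 1613\right) = 18797 + \left(\left(-8112 + \frac{11 + 95}{119 + 2}\right) + 1613\right) = 18797 + \left(\left(-8112 + \frac{1}{121} \cdot 106\right) + 1613\right) = 18797 + \left(\left(-8112 + \frac{106}{121}\right) + 1613\right) = 18797 + \left(- \frac{981446}{121} + 1613\right) = 18797 - \frac{786273}{121} = \frac{1488164}{121}$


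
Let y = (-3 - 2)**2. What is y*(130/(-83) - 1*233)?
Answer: -486725/83 ≈ -5864.2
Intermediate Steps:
y = 25 (y = (-5)**2 = 25)
y*(130/(-83) - 1*233) = 25*(130/(-83) - 1*233) = 25*(130*(-1/83) - 233) = 25*(-130/83 - 233) = 25*(-19469/83) = -486725/83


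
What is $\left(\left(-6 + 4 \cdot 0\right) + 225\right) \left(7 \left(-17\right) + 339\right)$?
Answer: $48180$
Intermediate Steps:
$\left(\left(-6 + 4 \cdot 0\right) + 225\right) \left(7 \left(-17\right) + 339\right) = \left(\left(-6 + 0\right) + 225\right) \left(-119 + 339\right) = \left(-6 + 225\right) 220 = 219 \cdot 220 = 48180$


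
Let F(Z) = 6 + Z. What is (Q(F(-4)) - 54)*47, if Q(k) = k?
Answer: -2444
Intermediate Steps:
(Q(F(-4)) - 54)*47 = ((6 - 4) - 54)*47 = (2 - 54)*47 = -52*47 = -2444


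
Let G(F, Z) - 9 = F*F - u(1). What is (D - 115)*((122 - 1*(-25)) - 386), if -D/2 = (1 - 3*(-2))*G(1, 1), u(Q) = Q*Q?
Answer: 57599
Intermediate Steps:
u(Q) = Q²
G(F, Z) = 8 + F² (G(F, Z) = 9 + (F*F - 1*1²) = 9 + (F² - 1*1) = 9 + (F² - 1) = 9 + (-1 + F²) = 8 + F²)
D = -126 (D = -2*(1 - 3*(-2))*(8 + 1²) = -2*(1 + 6)*(8 + 1) = -14*9 = -2*63 = -126)
(D - 115)*((122 - 1*(-25)) - 386) = (-126 - 115)*((122 - 1*(-25)) - 386) = -241*((122 + 25) - 386) = -241*(147 - 386) = -241*(-239) = 57599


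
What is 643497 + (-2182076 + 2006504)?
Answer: 467925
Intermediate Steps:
643497 + (-2182076 + 2006504) = 643497 - 175572 = 467925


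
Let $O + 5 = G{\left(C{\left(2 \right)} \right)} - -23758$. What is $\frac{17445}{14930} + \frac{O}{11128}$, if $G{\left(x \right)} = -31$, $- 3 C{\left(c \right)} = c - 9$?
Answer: $\frac{27414871}{8307052} \approx 3.3002$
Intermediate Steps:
$C{\left(c \right)} = 3 - \frac{c}{3}$ ($C{\left(c \right)} = - \frac{c - 9}{3} = - \frac{-9 + c}{3} = 3 - \frac{c}{3}$)
$O = 23722$ ($O = -5 - -23727 = -5 + \left(-31 + 23758\right) = -5 + 23727 = 23722$)
$\frac{17445}{14930} + \frac{O}{11128} = \frac{17445}{14930} + \frac{23722}{11128} = 17445 \cdot \frac{1}{14930} + 23722 \cdot \frac{1}{11128} = \frac{3489}{2986} + \frac{11861}{5564} = \frac{27414871}{8307052}$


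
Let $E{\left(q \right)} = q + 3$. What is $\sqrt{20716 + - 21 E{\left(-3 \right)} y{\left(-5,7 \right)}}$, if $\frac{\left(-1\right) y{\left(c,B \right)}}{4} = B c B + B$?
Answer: $2 \sqrt{5179} \approx 143.93$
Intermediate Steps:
$E{\left(q \right)} = 3 + q$
$y{\left(c,B \right)} = - 4 B - 4 c B^{2}$ ($y{\left(c,B \right)} = - 4 \left(B c B + B\right) = - 4 \left(c B^{2} + B\right) = - 4 \left(B + c B^{2}\right) = - 4 B - 4 c B^{2}$)
$\sqrt{20716 + - 21 E{\left(-3 \right)} y{\left(-5,7 \right)}} = \sqrt{20716 + - 21 \left(3 - 3\right) \left(\left(-4\right) 7 \left(1 + 7 \left(-5\right)\right)\right)} = \sqrt{20716 + \left(-21\right) 0 \left(\left(-4\right) 7 \left(1 - 35\right)\right)} = \sqrt{20716 + 0 \left(\left(-4\right) 7 \left(-34\right)\right)} = \sqrt{20716 + 0 \cdot 952} = \sqrt{20716 + 0} = \sqrt{20716} = 2 \sqrt{5179}$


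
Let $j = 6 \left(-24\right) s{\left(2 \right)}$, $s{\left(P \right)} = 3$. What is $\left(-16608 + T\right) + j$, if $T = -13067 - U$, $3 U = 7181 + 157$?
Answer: $-32553$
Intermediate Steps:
$U = 2446$ ($U = \frac{7181 + 157}{3} = \frac{1}{3} \cdot 7338 = 2446$)
$T = -15513$ ($T = -13067 - 2446 = -15513$)
$j = -432$ ($j = 6 \left(-24\right) 3 = \left(-144\right) 3 = -432$)
$\left(-16608 + T\right) + j = \left(-16608 - 15513\right) - 432 = -32121 - 432 = -32553$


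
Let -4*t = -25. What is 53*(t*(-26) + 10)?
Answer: -16165/2 ≈ -8082.5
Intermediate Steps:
t = 25/4 (t = -1/4*(-25) = 25/4 ≈ 6.2500)
53*(t*(-26) + 10) = 53*((25/4)*(-26) + 10) = 53*(-325/2 + 10) = 53*(-305/2) = -16165/2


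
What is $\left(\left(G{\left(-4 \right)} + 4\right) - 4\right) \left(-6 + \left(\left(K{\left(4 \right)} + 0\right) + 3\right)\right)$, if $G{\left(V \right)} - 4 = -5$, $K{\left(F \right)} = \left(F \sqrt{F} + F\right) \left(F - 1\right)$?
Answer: $-33$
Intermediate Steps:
$K{\left(F \right)} = \left(-1 + F\right) \left(F + F^{\frac{3}{2}}\right)$ ($K{\left(F \right)} = \left(F^{\frac{3}{2}} + F\right) \left(-1 + F\right) = \left(F + F^{\frac{3}{2}}\right) \left(-1 + F\right) = \left(-1 + F\right) \left(F + F^{\frac{3}{2}}\right)$)
$G{\left(V \right)} = -1$ ($G{\left(V \right)} = 4 - 5 = -1$)
$\left(\left(G{\left(-4 \right)} + 4\right) - 4\right) \left(-6 + \left(\left(K{\left(4 \right)} + 0\right) + 3\right)\right) = \left(\left(-1 + 4\right) - 4\right) \left(-6 + \left(\left(\left(4^{2} + 4^{\frac{5}{2}} - 4 - 4^{\frac{3}{2}}\right) + 0\right) + 3\right)\right) = \left(3 - 4\right) \left(-6 + \left(\left(\left(16 + 32 - 4 - 8\right) + 0\right) + 3\right)\right) = - (-6 + \left(\left(\left(16 + 32 - 4 - 8\right) + 0\right) + 3\right)) = - (-6 + \left(\left(36 + 0\right) + 3\right)) = - (-6 + \left(36 + 3\right)) = - (-6 + 39) = \left(-1\right) 33 = -33$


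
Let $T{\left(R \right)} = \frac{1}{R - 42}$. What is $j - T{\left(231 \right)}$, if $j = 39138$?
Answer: $\frac{7397081}{189} \approx 39138.0$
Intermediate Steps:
$T{\left(R \right)} = \frac{1}{-42 + R}$
$j - T{\left(231 \right)} = 39138 - \frac{1}{-42 + 231} = 39138 - \frac{1}{189} = \frac{7397081}{189}$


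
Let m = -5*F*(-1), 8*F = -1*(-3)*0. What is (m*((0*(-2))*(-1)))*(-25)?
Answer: 0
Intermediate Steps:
F = 0 (F = (-1*(-3)*0)/8 = (3*0)/8 = (⅛)*0 = 0)
m = 0 (m = -5*0*(-1) = 0*(-1) = 0)
(m*((0*(-2))*(-1)))*(-25) = (0*((0*(-2))*(-1)))*(-25) = (0*(0*(-1)))*(-25) = (0*0)*(-25) = 0*(-25) = 0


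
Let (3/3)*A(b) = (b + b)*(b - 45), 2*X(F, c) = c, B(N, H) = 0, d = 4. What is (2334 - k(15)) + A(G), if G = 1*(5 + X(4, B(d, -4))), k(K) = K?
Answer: 1919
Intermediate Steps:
X(F, c) = c/2
G = 5 (G = 1*(5 + (½)*0) = 1*(5 + 0) = 1*5 = 5)
A(b) = 2*b*(-45 + b) (A(b) = (b + b)*(b - 45) = (2*b)*(-45 + b) = 2*b*(-45 + b))
(2334 - k(15)) + A(G) = (2334 - 1*15) + 2*5*(-45 + 5) = (2334 - 15) + 2*5*(-40) = 2319 - 400 = 1919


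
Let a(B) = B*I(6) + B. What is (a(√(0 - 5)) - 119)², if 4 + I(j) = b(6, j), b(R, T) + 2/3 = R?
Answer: 127204/9 - 1666*I*√5/3 ≈ 14134.0 - 1241.8*I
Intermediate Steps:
b(R, T) = -⅔ + R
I(j) = 4/3 (I(j) = -4 + (-⅔ + 6) = -4 + 16/3 = 4/3)
a(B) = 7*B/3 (a(B) = B*(4/3) + B = 4*B/3 + B = 7*B/3)
(a(√(0 - 5)) - 119)² = (7*√(0 - 5)/3 - 119)² = (7*√(-5)/3 - 119)² = (7*(I*√5)/3 - 119)² = (7*I*√5/3 - 119)² = (-119 + 7*I*√5/3)²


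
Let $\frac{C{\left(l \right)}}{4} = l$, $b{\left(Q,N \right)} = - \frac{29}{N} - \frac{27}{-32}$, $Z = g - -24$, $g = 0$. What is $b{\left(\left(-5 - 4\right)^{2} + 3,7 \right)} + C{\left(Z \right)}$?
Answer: $\frac{20765}{224} \approx 92.701$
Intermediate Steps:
$Z = 24$ ($Z = 0 - -24 = 0 + 24 = 24$)
$b{\left(Q,N \right)} = \frac{27}{32} - \frac{29}{N}$ ($b{\left(Q,N \right)} = - \frac{29}{N} - - \frac{27}{32} = - \frac{29}{N} + \frac{27}{32} = \frac{27}{32} - \frac{29}{N}$)
$C{\left(l \right)} = 4 l$
$b{\left(\left(-5 - 4\right)^{2} + 3,7 \right)} + C{\left(Z \right)} = \left(\frac{27}{32} - \frac{29}{7}\right) + 4 \cdot 24 = \left(\frac{27}{32} - \frac{29}{7}\right) + 96 = - \frac{739}{224} + 96 = \frac{20765}{224}$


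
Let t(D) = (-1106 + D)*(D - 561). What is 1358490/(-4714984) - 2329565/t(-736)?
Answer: -3557348710055/2816111421204 ≈ -1.2632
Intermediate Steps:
t(D) = (-1106 + D)*(-561 + D)
1358490/(-4714984) - 2329565/t(-736) = 1358490/(-4714984) - 2329565/(620466 + (-736)² - 1667*(-736)) = 1358490*(-1/4714984) - 2329565/(620466 + 541696 + 1226912) = -679245/2357492 - 2329565/2389074 = -3557348710055/2816111421204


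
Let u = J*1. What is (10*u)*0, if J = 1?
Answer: 0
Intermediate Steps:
u = 1 (u = 1*1 = 1)
(10*u)*0 = (10*1)*0 = 10*0 = 0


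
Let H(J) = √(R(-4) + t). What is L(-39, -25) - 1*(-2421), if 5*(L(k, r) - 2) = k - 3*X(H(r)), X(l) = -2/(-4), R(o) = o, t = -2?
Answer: 24149/10 ≈ 2414.9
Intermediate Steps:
H(J) = I*√6 (H(J) = √(-4 - 2) = √(-6) = I*√6)
X(l) = ½ (X(l) = -2*(-¼) = ½)
L(k, r) = 17/10 + k/5 (L(k, r) = 2 + (k - 3*½)/5 = 2 + (k - 3/2)/5 = 2 + (-3/2 + k)/5 = 2 + (-3/10 + k/5) = 17/10 + k/5)
L(-39, -25) - 1*(-2421) = (17/10 + (⅕)*(-39)) - 1*(-2421) = (17/10 - 39/5) + 2421 = -61/10 + 2421 = 24149/10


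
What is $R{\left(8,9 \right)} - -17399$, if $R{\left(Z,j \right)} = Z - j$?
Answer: $17398$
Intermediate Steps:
$R{\left(8,9 \right)} - -17399 = \left(8 - 9\right) - -17399 = \left(8 - 9\right) + 17399 = -1 + 17399 = 17398$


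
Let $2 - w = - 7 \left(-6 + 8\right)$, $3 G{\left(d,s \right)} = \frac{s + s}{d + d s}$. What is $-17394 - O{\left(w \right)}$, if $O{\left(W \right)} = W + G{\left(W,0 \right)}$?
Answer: $-17410$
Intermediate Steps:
$G{\left(d,s \right)} = \frac{2 s}{3 \left(d + d s\right)}$ ($G{\left(d,s \right)} = \frac{\left(s + s\right) \frac{1}{d + d s}}{3} = \frac{2 s \frac{1}{d + d s}}{3} = \frac{2 s}{3 \left(d + d s\right)}$)
$w = 16$ ($w = 2 - - 7 \left(-6 + 8\right) = 2 - \left(-7\right) 2 = 2 - -14 = 2 + 14 = 16$)
$O{\left(W \right)} = W$ ($O{\left(W \right)} = W + \frac{2}{3} \cdot 0 \frac{1}{W} \frac{1}{1 + 0} = W + \frac{2}{3} \cdot 0 \frac{1}{W} 1^{-1} = W + \frac{2}{3} \cdot 0 \frac{1}{W} 1 = W + 0 = W$)
$-17394 - O{\left(w \right)} = -17394 - 16 = -17410$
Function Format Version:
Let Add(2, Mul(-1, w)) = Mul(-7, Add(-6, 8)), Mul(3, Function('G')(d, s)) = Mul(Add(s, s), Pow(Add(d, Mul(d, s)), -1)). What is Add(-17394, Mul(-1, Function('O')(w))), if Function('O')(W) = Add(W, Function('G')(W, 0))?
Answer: -17410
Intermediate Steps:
Function('G')(d, s) = Mul(Rational(2, 3), s, Pow(Add(d, Mul(d, s)), -1)) (Function('G')(d, s) = Mul(Rational(1, 3), Mul(Add(s, s), Pow(Add(d, Mul(d, s)), -1))) = Mul(Rational(1, 3), Mul(Mul(2, s), Pow(Add(d, Mul(d, s)), -1))) = Mul(Rational(1, 3), Mul(2, s, Pow(Add(d, Mul(d, s)), -1))) = Mul(Rational(2, 3), s, Pow(Add(d, Mul(d, s)), -1)))
w = 16 (w = Add(2, Mul(-1, Mul(-7, Add(-6, 8)))) = Add(2, Mul(-1, Mul(-7, 2))) = Add(2, Mul(-1, -14)) = Add(2, 14) = 16)
Function('O')(W) = W (Function('O')(W) = Add(W, Mul(Rational(2, 3), 0, Pow(W, -1), Pow(Add(1, 0), -1))) = Add(W, Mul(Rational(2, 3), 0, Pow(W, -1), Pow(1, -1))) = Add(W, Mul(Rational(2, 3), 0, Pow(W, -1), 1)) = Add(W, 0) = W)
Add(-17394, Mul(-1, Function('O')(w))) = Add(-17394, Mul(-1, 16)) = Add(-17394, -16) = -17410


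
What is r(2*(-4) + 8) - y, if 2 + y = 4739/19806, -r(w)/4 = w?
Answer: 34873/19806 ≈ 1.7607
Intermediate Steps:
r(w) = -4*w
y = -34873/19806 (y = -2 + 4739/19806 = -34873/19806 ≈ -1.7607)
r(2*(-4) + 8) - y = -4*(2*(-4) + 8) - 1*(-34873/19806) = -4*(-8 + 8) + 34873/19806 = -4*0 + 34873/19806 = 0 + 34873/19806 = 34873/19806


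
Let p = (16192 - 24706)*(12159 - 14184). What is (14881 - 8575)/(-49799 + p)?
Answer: 6306/17191051 ≈ 0.00036682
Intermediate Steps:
p = 17240850 (p = -8514*(-2025) = 17240850)
(14881 - 8575)/(-49799 + p) = (14881 - 8575)/(-49799 + 17240850) = 6306/17191051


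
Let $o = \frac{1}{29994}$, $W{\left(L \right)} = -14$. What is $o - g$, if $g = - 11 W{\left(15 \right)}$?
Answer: $- \frac{4619075}{29994} \approx -154.0$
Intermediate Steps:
$o = \frac{1}{29994} \approx 3.334 \cdot 10^{-5}$
$g = 154$ ($g = \left(-11\right) \left(-14\right) = 154$)
$o - g = \frac{1}{29994} - 154 = - \frac{4619075}{29994}$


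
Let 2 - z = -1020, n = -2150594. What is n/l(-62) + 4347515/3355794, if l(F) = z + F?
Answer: -601064735603/268463520 ≈ -2238.9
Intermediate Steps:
z = 1022 (z = 2 - 1*(-1020) = 2 + 1020 = 1022)
l(F) = 1022 + F
n/l(-62) + 4347515/3355794 = -2150594/(1022 - 62) + 4347515/3355794 = -2150594/960 + 4347515*(1/3355794) = -2150594*1/960 + 4347515/3355794 = -1075297/480 + 4347515/3355794 = -601064735603/268463520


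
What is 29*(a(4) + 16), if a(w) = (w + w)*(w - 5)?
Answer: 232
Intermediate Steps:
a(w) = 2*w*(-5 + w) (a(w) = (2*w)*(-5 + w) = 2*w*(-5 + w))
29*(a(4) + 16) = 29*(2*4*(-5 + 4) + 16) = 29*(2*4*(-1) + 16) = 29*(-8 + 16) = 29*8 = 232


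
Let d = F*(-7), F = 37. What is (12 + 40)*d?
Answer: -13468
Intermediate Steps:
d = -259 (d = 37*(-7) = -259)
(12 + 40)*d = (12 + 40)*(-259) = 52*(-259) = -13468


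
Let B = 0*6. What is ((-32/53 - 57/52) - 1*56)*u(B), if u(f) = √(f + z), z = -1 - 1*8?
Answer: -477063*I/2756 ≈ -173.1*I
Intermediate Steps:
B = 0
z = -9 (z = -1 - 8 = -9)
u(f) = √(-9 + f) (u(f) = √(f - 9) = √(-9 + f))
((-32/53 - 57/52) - 1*56)*u(B) = ((-32/53 - 57/52) - 1*56)*√(-9 + 0) = ((-32*1/53 - 57*1/52) - 56)*√(-9) = ((-32/53 - 57/52) - 56)*(3*I) = (-4685/2756 - 56)*(3*I) = -477063*I/2756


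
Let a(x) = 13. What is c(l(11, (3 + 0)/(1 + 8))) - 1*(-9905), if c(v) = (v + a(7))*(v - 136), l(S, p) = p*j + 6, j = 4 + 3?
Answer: 64633/9 ≈ 7181.4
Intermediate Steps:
j = 7
l(S, p) = 6 + 7*p (l(S, p) = p*7 + 6 = 7*p + 6 = 6 + 7*p)
c(v) = (-136 + v)*(13 + v) (c(v) = (v + 13)*(v - 136) = (13 + v)*(-136 + v) = (-136 + v)*(13 + v))
c(l(11, (3 + 0)/(1 + 8))) - 1*(-9905) = (-1768 + (6 + 7*((3 + 0)/(1 + 8)))² - 123*(6 + 7*((3 + 0)/(1 + 8)))) - 1*(-9905) = (-1768 + (6 + 7*(3/9))² - 123*(6 + 7*(3/9))) + 9905 = (-1768 + (6 + 7*(3*(⅑)))² - 123*(6 + 7*(3*(⅑)))) + 9905 = (-1768 + (6 + 7*(⅓))² - 123*(6 + 7*(⅓))) + 9905 = (-1768 + (6 + 7/3)² - 123*(6 + 7/3)) + 9905 = (-1768 + (25/3)² - 123*25/3) + 9905 = (-1768 + 625/9 - 1025) + 9905 = -24512/9 + 9905 = 64633/9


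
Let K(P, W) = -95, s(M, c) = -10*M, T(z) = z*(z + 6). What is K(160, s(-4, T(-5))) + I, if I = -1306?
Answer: -1401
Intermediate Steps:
T(z) = z*(6 + z)
K(160, s(-4, T(-5))) + I = -95 - 1306 = -1401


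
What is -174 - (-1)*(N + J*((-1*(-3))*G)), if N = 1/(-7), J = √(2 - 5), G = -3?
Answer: -1219/7 - 9*I*√3 ≈ -174.14 - 15.588*I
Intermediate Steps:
J = I*√3 (J = √(-3) = I*√3 ≈ 1.732*I)
N = -⅐ ≈ -0.14286
-174 - (-1)*(N + J*((-1*(-3))*G)) = -174 - (-1)*(-⅐ + (I*√3)*(-1*(-3)*(-3))) = -174 - (-1)*(-⅐ + (I*√3)*(3*(-3))) = -174 - (-1)*(-⅐ + (I*√3)*(-9)) = -174 - (-1)*(-⅐ - 9*I*√3) = -174 - (⅐ + 9*I*√3) = -174 + (-⅐ - 9*I*√3) = -1219/7 - 9*I*√3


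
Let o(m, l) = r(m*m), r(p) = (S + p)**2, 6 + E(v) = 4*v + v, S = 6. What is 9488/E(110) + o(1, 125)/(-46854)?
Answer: 6945689/398259 ≈ 17.440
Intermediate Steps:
E(v) = -6 + 5*v (E(v) = -6 + (4*v + v) = -6 + 5*v)
r(p) = (6 + p)**2
o(m, l) = (6 + m**2)**2 (o(m, l) = (6 + m*m)**2 = (6 + m**2)**2)
9488/E(110) + o(1, 125)/(-46854) = 9488/(-6 + 5*110) + (6 + 1**2)**2/(-46854) = 9488/(-6 + 550) + (6 + 1)**2*(-1/46854) = 9488/544 + 7**2*(-1/46854) = 9488*(1/544) + 49*(-1/46854) = 593/34 - 49/46854 = 6945689/398259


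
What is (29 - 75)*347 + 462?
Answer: -15500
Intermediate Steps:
(29 - 75)*347 + 462 = -46*347 + 462 = -15962 + 462 = -15500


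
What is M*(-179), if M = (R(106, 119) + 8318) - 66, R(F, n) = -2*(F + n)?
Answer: -1396558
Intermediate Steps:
R(F, n) = -2*F - 2*n
M = 7802 (M = ((-2*106 - 2*119) + 8318) - 66 = ((-212 - 238) + 8318) - 66 = (-450 + 8318) - 66 = 7868 - 66 = 7802)
M*(-179) = 7802*(-179) = -1396558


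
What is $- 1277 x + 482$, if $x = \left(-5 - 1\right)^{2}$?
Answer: $-45490$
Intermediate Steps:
$x = 36$ ($x = \left(-6\right)^{2} = 36$)
$- 1277 x + 482 = \left(-1277\right) 36 + 482 = -45972 + 482 = -45490$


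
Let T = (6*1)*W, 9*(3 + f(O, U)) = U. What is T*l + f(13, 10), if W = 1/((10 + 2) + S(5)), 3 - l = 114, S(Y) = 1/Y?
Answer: -31007/549 ≈ -56.479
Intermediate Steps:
l = -111 (l = 3 - 1*114 = 3 - 114 = -111)
f(O, U) = -3 + U/9
W = 5/61 (W = 1/((10 + 2) + 1/5) = 1/(12 + ⅕) = 1/(61/5) = 5/61 ≈ 0.081967)
T = 30/61 (T = (6*1)*(5/61) = 6*(5/61) = 30/61 ≈ 0.49180)
T*l + f(13, 10) = (30/61)*(-111) + (-3 + (⅑)*10) = -3330/61 + (-3 + 10/9) = -3330/61 - 17/9 = -31007/549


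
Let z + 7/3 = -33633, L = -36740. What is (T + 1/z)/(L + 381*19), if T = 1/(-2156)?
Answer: 53687/3209020482668 ≈ 1.6730e-8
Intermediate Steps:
z = -100906/3 (z = -7/3 - 33633 = -100906/3 ≈ -33635.)
T = -1/2156 ≈ -0.00046382
(T + 1/z)/(L + 381*19) = (-1/2156 + 1/(-100906/3))/(-36740 + 381*19) = (-1/2156 - 3/100906)/(-36740 + 7239) = -53687/108776668/(-29501) = -53687/108776668*(-1/29501) = 53687/3209020482668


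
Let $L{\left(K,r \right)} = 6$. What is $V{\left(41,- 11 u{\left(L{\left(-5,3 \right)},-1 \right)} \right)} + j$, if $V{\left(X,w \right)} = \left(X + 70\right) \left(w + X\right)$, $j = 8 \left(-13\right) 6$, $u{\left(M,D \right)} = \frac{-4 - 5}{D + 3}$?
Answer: $\frac{18843}{2} \approx 9421.5$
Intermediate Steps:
$u{\left(M,D \right)} = - \frac{9}{3 + D}$
$j = -624$ ($j = \left(-104\right) 6 = -624$)
$V{\left(X,w \right)} = \left(70 + X\right) \left(X + w\right)$
$V{\left(41,- 11 u{\left(L{\left(-5,3 \right)},-1 \right)} \right)} + j = \left(41^{2} + 70 \cdot 41 + 70 \left(- 11 \left(- \frac{9}{3 - 1}\right)\right) + 41 \left(- 11 \left(- \frac{9}{3 - 1}\right)\right)\right) - 624 = \left(1681 + 2870 + 70 \left(- 11 \left(- \frac{9}{2}\right)\right) + 41 \left(- 11 \left(- \frac{9}{2}\right)\right)\right) - 624 = \left(1681 + 2870 + 70 \left(- 11 \left(\left(-9\right) \frac{1}{2}\right)\right) + 41 \left(- 11 \left(\left(-9\right) \frac{1}{2}\right)\right)\right) - 624 = \left(1681 + 2870 + 70 \left(\left(-11\right) \left(- \frac{9}{2}\right)\right) + 41 \left(\left(-11\right) \left(- \frac{9}{2}\right)\right)\right) - 624 = \left(1681 + 2870 + 70 \cdot \frac{99}{2} + 41 \cdot \frac{99}{2}\right) - 624 = \left(1681 + 2870 + 3465 + \frac{4059}{2}\right) - 624 = \frac{20091}{2} - 624 = \frac{18843}{2}$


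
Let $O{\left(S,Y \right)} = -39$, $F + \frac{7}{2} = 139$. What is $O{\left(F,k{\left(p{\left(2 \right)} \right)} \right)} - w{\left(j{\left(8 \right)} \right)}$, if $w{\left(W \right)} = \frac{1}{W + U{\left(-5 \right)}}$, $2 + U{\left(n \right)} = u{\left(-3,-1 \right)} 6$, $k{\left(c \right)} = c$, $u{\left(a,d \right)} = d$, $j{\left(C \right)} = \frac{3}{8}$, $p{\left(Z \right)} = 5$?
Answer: $- \frac{2371}{61} \approx -38.869$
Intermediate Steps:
$F = \frac{271}{2}$ ($F = - \frac{7}{2} + 139 = \frac{271}{2} \approx 135.5$)
$j{\left(C \right)} = \frac{3}{8}$ ($j{\left(C \right)} = 3 \cdot \frac{1}{8} = \frac{3}{8}$)
$U{\left(n \right)} = -8$ ($U{\left(n \right)} = -2 - 6 = -8$)
$w{\left(W \right)} = \frac{1}{-8 + W}$ ($w{\left(W \right)} = \frac{1}{W - 8} = \frac{1}{-8 + W}$)
$O{\left(F,k{\left(p{\left(2 \right)} \right)} \right)} - w{\left(j{\left(8 \right)} \right)} = -39 - \frac{1}{-8 + \frac{3}{8}} = -39 - \frac{1}{- \frac{61}{8}} = -39 - - \frac{8}{61} = -39 + \frac{8}{61} = - \frac{2371}{61}$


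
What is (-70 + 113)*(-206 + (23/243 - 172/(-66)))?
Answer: -23367017/2673 ≈ -8741.9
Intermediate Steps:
(-70 + 113)*(-206 + (23/243 - 172/(-66))) = 43*(-206 + (23*(1/243) - 172*(-1/66))) = 43*(-206 + (23/243 + 86/33)) = 43*(-206 + 7219/2673) = 43*(-543419/2673) = -23367017/2673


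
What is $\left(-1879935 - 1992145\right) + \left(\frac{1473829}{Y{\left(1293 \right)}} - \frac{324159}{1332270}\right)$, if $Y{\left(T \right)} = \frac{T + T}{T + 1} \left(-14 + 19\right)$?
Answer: $- \frac{47526376421671}{12760186} \approx -3.7246 \cdot 10^{6}$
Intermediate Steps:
$Y{\left(T \right)} = \frac{10 T}{1 + T}$ ($Y{\left(T \right)} = \frac{2 T}{1 + T} 5 = \frac{10 T}{1 + T}$)
$\left(-1879935 - 1992145\right) + \left(\frac{1473829}{Y{\left(1293 \right)}} - \frac{324159}{1332270}\right) = \left(-1879935 - 1992145\right) + \left(\frac{1473829}{10 \cdot 1293 \frac{1}{1 + 1293}} - \frac{324159}{1332270}\right) = -3872080 + \left(\frac{1473829}{10 \cdot 1293 \cdot \frac{1}{1294}} - \frac{108053}{444090}\right) = -3872080 - \left(\frac{108053}{444090} - \frac{1473829}{10 \cdot 1293 \cdot \frac{1}{1294}}\right) = -3872080 - \left(\frac{108053}{444090} - \frac{1473829}{\frac{6465}{647}}\right) = -3872080 + \left(1473829 \cdot \frac{647}{6465} - \frac{108053}{444090}\right) = -3872080 + \left(\frac{953567363}{6465} - \frac{108053}{444090}\right) = -3872080 + \frac{1882084585209}{12760186} = - \frac{47526376421671}{12760186}$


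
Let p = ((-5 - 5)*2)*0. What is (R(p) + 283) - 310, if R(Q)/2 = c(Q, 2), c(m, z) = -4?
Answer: -35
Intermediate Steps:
p = 0 (p = -10*2*0 = -20*0 = 0)
R(Q) = -8 (R(Q) = 2*(-4) = -8)
(R(p) + 283) - 310 = (-8 + 283) - 310 = 275 - 310 = -35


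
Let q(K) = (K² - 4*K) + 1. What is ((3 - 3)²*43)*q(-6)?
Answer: 0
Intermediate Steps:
q(K) = 1 + K² - 4*K
((3 - 3)²*43)*q(-6) = ((3 - 3)²*43)*(1 + (-6)² - 4*(-6)) = (0²*43)*(1 + 36 + 24) = (0*43)*61 = 0*61 = 0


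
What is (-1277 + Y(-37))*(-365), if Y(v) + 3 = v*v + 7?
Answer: -35040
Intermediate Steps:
Y(v) = 4 + v² (Y(v) = -3 + (v*v + 7) = -3 + (v² + 7) = -3 + (7 + v²) = 4 + v²)
(-1277 + Y(-37))*(-365) = (-1277 + (4 + (-37)²))*(-365) = (-1277 + (4 + 1369))*(-365) = (-1277 + 1373)*(-365) = 96*(-365) = -35040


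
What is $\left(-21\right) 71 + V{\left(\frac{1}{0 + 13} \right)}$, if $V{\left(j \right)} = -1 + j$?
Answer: $- \frac{19395}{13} \approx -1491.9$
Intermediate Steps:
$\left(-21\right) 71 + V{\left(\frac{1}{0 + 13} \right)} = \left(-21\right) 71 - \left(1 - \frac{1}{0 + 13}\right) = -1491 - \left(1 - \frac{1}{13}\right) = -1491 + \left(-1 + \frac{1}{13}\right) = -1491 - \frac{12}{13} = - \frac{19395}{13}$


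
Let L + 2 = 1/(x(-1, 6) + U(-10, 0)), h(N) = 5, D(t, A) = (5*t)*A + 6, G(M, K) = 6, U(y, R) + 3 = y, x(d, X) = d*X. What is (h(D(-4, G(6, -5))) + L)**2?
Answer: 3136/361 ≈ 8.6870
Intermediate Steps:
x(d, X) = X*d
U(y, R) = -3 + y
D(t, A) = 6 + 5*A*t (D(t, A) = 5*A*t + 6 = 6 + 5*A*t)
L = -39/19 (L = -2 + 1/(6*(-1) + (-3 - 10)) = -2 + 1/(-6 - 13) = -2 + 1/(-19) = -2 - 1/19 = -39/19 ≈ -2.0526)
(h(D(-4, G(6, -5))) + L)**2 = (5 - 39/19)**2 = (56/19)**2 = 3136/361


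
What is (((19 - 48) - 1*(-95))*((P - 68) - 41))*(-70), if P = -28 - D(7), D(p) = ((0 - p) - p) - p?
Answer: 535920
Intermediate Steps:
D(p) = -3*p (D(p) = (-p - p) - p = -2*p - p = -3*p)
P = -7 (P = -28 - (-3)*7 = -28 - 1*(-21) = -28 + 21 = -7)
(((19 - 48) - 1*(-95))*((P - 68) - 41))*(-70) = (((19 - 48) - 1*(-95))*((-7 - 68) - 41))*(-70) = ((-29 + 95)*(-75 - 41))*(-70) = (66*(-116))*(-70) = -7656*(-70) = 535920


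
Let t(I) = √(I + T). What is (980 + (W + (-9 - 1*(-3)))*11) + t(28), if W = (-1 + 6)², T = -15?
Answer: 1189 + √13 ≈ 1192.6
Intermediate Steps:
W = 25 (W = 5² = 25)
t(I) = √(-15 + I) (t(I) = √(I - 15) = √(-15 + I))
(980 + (W + (-9 - 1*(-3)))*11) + t(28) = (980 + (25 + (-9 - 1*(-3)))*11) + √(-15 + 28) = (980 + (25 + (-9 + 3))*11) + √13 = (980 + (25 - 6)*11) + √13 = (980 + 19*11) + √13 = (980 + 209) + √13 = 1189 + √13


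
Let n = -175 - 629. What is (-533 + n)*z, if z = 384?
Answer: -513408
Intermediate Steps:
n = -804
(-533 + n)*z = (-533 - 804)*384 = -1337*384 = -513408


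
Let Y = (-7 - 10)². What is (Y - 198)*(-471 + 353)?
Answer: -10738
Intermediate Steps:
Y = 289 (Y = (-17)² = 289)
(Y - 198)*(-471 + 353) = (289 - 198)*(-471 + 353) = 91*(-118) = -10738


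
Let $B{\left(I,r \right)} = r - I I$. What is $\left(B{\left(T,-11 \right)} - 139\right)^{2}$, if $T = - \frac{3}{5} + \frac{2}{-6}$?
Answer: $\frac{1152330916}{50625} \approx 22762.0$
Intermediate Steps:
$T = - \frac{14}{15}$ ($T = \left(-3\right) \frac{1}{5} + 2 \left(- \frac{1}{6}\right) = - \frac{3}{5} - \frac{1}{3} = - \frac{14}{15} \approx -0.93333$)
$B{\left(I,r \right)} = r - I^{2}$
$\left(B{\left(T,-11 \right)} - 139\right)^{2} = \left(\left(-11 - \left(- \frac{14}{15}\right)^{2}\right) - 139\right)^{2} = \left(\left(-11 - \frac{196}{225}\right) - 139\right)^{2} = \left(- \frac{2671}{225} - 139\right)^{2} = \left(- \frac{33946}{225}\right)^{2} = \frac{1152330916}{50625}$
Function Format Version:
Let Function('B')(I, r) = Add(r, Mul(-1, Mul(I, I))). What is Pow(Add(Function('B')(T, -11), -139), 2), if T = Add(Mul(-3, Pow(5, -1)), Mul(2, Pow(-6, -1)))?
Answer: Rational(1152330916, 50625) ≈ 22762.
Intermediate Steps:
T = Rational(-14, 15) (T = Add(Mul(-3, Rational(1, 5)), Mul(2, Rational(-1, 6))) = Add(Rational(-3, 5), Rational(-1, 3)) = Rational(-14, 15) ≈ -0.93333)
Function('B')(I, r) = Add(r, Mul(-1, Pow(I, 2)))
Pow(Add(Function('B')(T, -11), -139), 2) = Pow(Add(Add(-11, Mul(-1, Pow(Rational(-14, 15), 2))), -139), 2) = Pow(Add(Add(-11, Mul(-1, Rational(196, 225))), -139), 2) = Pow(Add(Add(-11, Rational(-196, 225)), -139), 2) = Pow(Add(Rational(-2671, 225), -139), 2) = Pow(Rational(-33946, 225), 2) = Rational(1152330916, 50625)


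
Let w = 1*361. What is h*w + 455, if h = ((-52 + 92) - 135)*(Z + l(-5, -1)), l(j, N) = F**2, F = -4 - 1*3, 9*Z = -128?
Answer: -10730240/9 ≈ -1.1922e+6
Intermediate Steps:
Z = -128/9 (Z = (1/9)*(-128) = -128/9 ≈ -14.222)
F = -7 (F = -4 - 3 = -7)
l(j, N) = 49 (l(j, N) = (-7)**2 = 49)
h = -29735/9 (h = ((-52 + 92) - 135)*(-128/9 + 49) = (40 - 135)*(313/9) = -95*313/9 = -29735/9 ≈ -3303.9)
w = 361
h*w + 455 = -29735/9*361 + 455 = -10734335/9 + 455 = -10730240/9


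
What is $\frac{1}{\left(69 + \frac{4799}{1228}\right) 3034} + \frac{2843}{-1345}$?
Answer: $- \frac{386131246431}{182675918815} \approx -2.1138$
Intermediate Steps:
$\frac{1}{\left(69 + \frac{4799}{1228}\right) 3034} + \frac{2843}{-1345} = \frac{1}{69 + 4799 \cdot \frac{1}{1228}} \cdot \frac{1}{3034} + 2843 \left(- \frac{1}{1345}\right) = \frac{1}{69 + \frac{4799}{1228}} \cdot \frac{1}{3034} - \frac{2843}{1345} = \frac{1}{\frac{89531}{1228}} \cdot \frac{1}{3034} - \frac{2843}{1345} = \frac{1228}{89531} \cdot \frac{1}{3034} - \frac{2843}{1345} = \frac{614}{135818527} - \frac{2843}{1345} = - \frac{386131246431}{182675918815}$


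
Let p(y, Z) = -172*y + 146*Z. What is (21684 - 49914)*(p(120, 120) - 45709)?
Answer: 1378442670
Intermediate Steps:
(21684 - 49914)*(p(120, 120) - 45709) = (21684 - 49914)*((-172*120 + 146*120) - 45709) = -28230*((-20640 + 17520) - 45709) = -28230*(-3120 - 45709) = -28230*(-48829) = 1378442670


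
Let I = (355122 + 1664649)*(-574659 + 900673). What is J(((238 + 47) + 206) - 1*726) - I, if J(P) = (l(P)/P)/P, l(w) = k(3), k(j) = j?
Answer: -36364205818798647/55225 ≈ -6.5847e+11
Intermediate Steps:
l(w) = 3
J(P) = 3/P² (J(P) = (3/P)/P = 3/P²)
I = 658473622794 (I = 2019771*326014 = 658473622794)
J(((238 + 47) + 206) - 1*726) - I = 3/(((238 + 47) + 206) - 1*726)² - 1*658473622794 = 3/((285 + 206) - 726)² - 658473622794 = 3/(491 - 726)² - 658473622794 = 3/(-235)² - 658473622794 = 3*(1/55225) - 658473622794 = 3/55225 - 658473622794 = -36364205818798647/55225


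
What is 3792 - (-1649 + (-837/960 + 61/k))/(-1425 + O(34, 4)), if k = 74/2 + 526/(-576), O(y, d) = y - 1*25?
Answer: 17852093742593/4709276160 ≈ 3790.8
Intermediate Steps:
O(y, d) = -25 + y (O(y, d) = y - 25 = -25 + y)
k = 10393/288 (k = 74*(1/2) + 526*(-1/576) = 37 - 263/288 = 10393/288 ≈ 36.087)
3792 - (-1649 + (-837/960 + 61/k))/(-1425 + O(34, 4)) = 3792 - (-1649 + (-837/960 + 61/(10393/288)))/(-1425 + (-25 + 34)) = 3792 - (-1649 + (-837*1/960 + 61*(288/10393)))/(-1425 + 9) = 3792 - (-1649 + (-279/320 + 17568/10393))/(-1416) = 3792 - (-1649 + 2722113/3325760)*(-1)/1416 = 3792 - (-5481456127)*(-1)/(3325760*1416) = 3792 - 1*5481456127/4709276160 = 3792 - 5481456127/4709276160 = 17852093742593/4709276160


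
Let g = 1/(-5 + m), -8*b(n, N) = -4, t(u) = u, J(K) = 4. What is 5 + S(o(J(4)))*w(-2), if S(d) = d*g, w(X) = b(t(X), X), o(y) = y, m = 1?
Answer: 9/2 ≈ 4.5000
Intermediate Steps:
b(n, N) = 1/2 (b(n, N) = -1/8*(-4) = 1/2)
w(X) = 1/2
g = -1/4 (g = 1/(-5 + 1) = 1/(-4) = -1/4 ≈ -0.25000)
S(d) = -d/4 (S(d) = d*(-1/4) = -d/4)
5 + S(o(J(4)))*w(-2) = 5 - 1/4*4*(1/2) = 5 - 1*1/2 = 5 - 1/2 = 9/2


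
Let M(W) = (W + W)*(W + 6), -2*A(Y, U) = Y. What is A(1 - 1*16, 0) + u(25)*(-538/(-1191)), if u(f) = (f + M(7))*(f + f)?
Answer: 3718155/794 ≈ 4682.8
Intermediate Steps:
A(Y, U) = -Y/2
M(W) = 2*W*(6 + W) (M(W) = (2*W)*(6 + W) = 2*W*(6 + W))
u(f) = 2*f*(182 + f) (u(f) = (f + 2*7*(6 + 7))*(f + f) = (f + 2*7*13)*(2*f) = (f + 182)*(2*f) = (182 + f)*(2*f) = 2*f*(182 + f))
A(1 - 1*16, 0) + u(25)*(-538/(-1191)) = -(1 - 1*16)/2 + (2*25*(182 + 25))*(-538/(-1191)) = -(1 - 16)/2 + (2*25*207)*(-538*(-1/1191)) = -½*(-15) + 10350*(538/1191) = 15/2 + 1856100/397 = 3718155/794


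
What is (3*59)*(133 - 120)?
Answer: 2301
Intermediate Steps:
(3*59)*(133 - 120) = 177*13 = 2301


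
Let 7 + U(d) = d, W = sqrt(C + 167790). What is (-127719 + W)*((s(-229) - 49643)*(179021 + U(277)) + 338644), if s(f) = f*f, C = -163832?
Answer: -64114281779778 + 501994862*sqrt(3958) ≈ -6.4083e+13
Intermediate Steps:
W = sqrt(3958) (W = sqrt(-163832 + 167790) = sqrt(3958) ≈ 62.913)
U(d) = -7 + d
s(f) = f**2
(-127719 + W)*((s(-229) - 49643)*(179021 + U(277)) + 338644) = (-127719 + sqrt(3958))*(((-229)**2 - 49643)*(179021 + (-7 + 277)) + 338644) = (-127719 + sqrt(3958))*((52441 - 49643)*(179021 + 270) + 338644) = (-127719 + sqrt(3958))*(2798*179291 + 338644) = (-127719 + sqrt(3958))*(501656218 + 338644) = (-127719 + sqrt(3958))*501994862 = -64114281779778 + 501994862*sqrt(3958)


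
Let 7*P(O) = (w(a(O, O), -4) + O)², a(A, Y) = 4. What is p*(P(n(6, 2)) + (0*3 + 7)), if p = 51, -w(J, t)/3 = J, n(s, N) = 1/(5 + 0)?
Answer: 240006/175 ≈ 1371.5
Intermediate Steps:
n(s, N) = ⅕ (n(s, N) = 1/5 = ⅕)
w(J, t) = -3*J
P(O) = (-12 + O)²/7 (P(O) = (-3*4 + O)²/7 = (-12 + O)²/7)
p*(P(n(6, 2)) + (0*3 + 7)) = 51*((-12 + ⅕)²/7 + (0*3 + 7)) = 51*((-59/5)²/7 + (0 + 7)) = 51*((⅐)*(3481/25) + 7) = 51*(3481/175 + 7) = 51*(4706/175) = 240006/175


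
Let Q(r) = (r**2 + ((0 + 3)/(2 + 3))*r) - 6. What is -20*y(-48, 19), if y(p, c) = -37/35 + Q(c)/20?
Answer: -12084/35 ≈ -345.26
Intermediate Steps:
Q(r) = -6 + r**2 + 3*r/5 (Q(r) = (r**2 + (3/5)*r) - 6 = (r**2 + (3*(1/5))*r) - 6 = (r**2 + 3*r/5) - 6 = -6 + r**2 + 3*r/5)
y(p, c) = -19/14 + c**2/20 + 3*c/100 (y(p, c) = -37/35 + (-6 + c**2 + 3*c/5)/20 = -37*1/35 + (-6 + c**2 + 3*c/5)*(1/20) = -37/35 + (-3/10 + c**2/20 + 3*c/100) = -19/14 + c**2/20 + 3*c/100)
-20*y(-48, 19) = -20*(-19/14 + (1/20)*19**2 + (3/100)*19) = -20*(-19/14 + (1/20)*361 + 57/100) = -20*(-19/14 + 361/20 + 57/100) = -20*3021/175 = -12084/35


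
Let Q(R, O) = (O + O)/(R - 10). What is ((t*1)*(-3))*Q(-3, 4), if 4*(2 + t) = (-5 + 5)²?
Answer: -48/13 ≈ -3.6923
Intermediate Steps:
t = -2 (t = -2 + (-5 + 5)²/4 = -2 + (¼)*0² = -2 + (¼)*0 = -2 + 0 = -2)
Q(R, O) = 2*O/(-10 + R) (Q(R, O) = (2*O)/(-10 + R) = 2*O/(-10 + R))
((t*1)*(-3))*Q(-3, 4) = (-2*1*(-3))*(2*4/(-10 - 3)) = (-2*(-3))*(2*4/(-13)) = 6*(2*4*(-1/13)) = 6*(-8/13) = -48/13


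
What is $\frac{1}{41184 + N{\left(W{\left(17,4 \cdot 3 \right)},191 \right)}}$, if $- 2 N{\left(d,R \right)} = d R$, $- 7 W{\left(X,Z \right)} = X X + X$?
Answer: $\frac{7}{317511} \approx 2.2046 \cdot 10^{-5}$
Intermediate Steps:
$W{\left(X,Z \right)} = - \frac{X}{7} - \frac{X^{2}}{7}$ ($W{\left(X,Z \right)} = - \frac{X X + X}{7} = - \frac{X^{2} + X}{7} = - \frac{X + X^{2}}{7} = - \frac{X}{7} - \frac{X^{2}}{7}$)
$N{\left(d,R \right)} = - \frac{R d}{2}$ ($N{\left(d,R \right)} = - \frac{d R}{2} = - \frac{R d}{2}$)
$\frac{1}{41184 + N{\left(W{\left(17,4 \cdot 3 \right)},191 \right)}} = \frac{1}{41184 - \frac{191 \left(\left(- \frac{1}{7}\right) 17 \left(1 + 17\right)\right)}{2}} = \frac{1}{41184 - \frac{191 \left(\left(- \frac{1}{7}\right) 17 \cdot 18\right)}{2}} = \frac{1}{41184 - \frac{191}{2} \left(- \frac{306}{7}\right)} = \frac{1}{41184 + \frac{29223}{7}} = \frac{1}{\frac{317511}{7}} = \frac{7}{317511}$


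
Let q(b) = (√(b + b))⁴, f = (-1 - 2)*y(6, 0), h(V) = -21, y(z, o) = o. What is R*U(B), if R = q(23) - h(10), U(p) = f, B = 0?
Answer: 0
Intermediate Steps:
f = 0 (f = (-1 - 2)*0 = -3*0 = 0)
U(p) = 0
q(b) = 4*b² (q(b) = (√(2*b))⁴ = (√2*√b)⁴ = 4*b²)
R = 2137 (R = 4*23² - 1*(-21) = 4*529 + 21 = 2116 + 21 = 2137)
R*U(B) = 2137*0 = 0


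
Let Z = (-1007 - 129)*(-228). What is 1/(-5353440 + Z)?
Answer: -1/5094432 ≈ -1.9629e-7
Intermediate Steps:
Z = 259008 (Z = -1136*(-228) = 259008)
1/(-5353440 + Z) = 1/(-5353440 + 259008) = 1/(-5094432) = -1/5094432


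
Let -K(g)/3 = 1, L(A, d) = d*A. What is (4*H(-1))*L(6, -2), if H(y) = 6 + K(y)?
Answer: -144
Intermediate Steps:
L(A, d) = A*d
K(g) = -3 (K(g) = -3*1 = -3)
H(y) = 3 (H(y) = 6 - 3 = 3)
(4*H(-1))*L(6, -2) = (4*3)*(6*(-2)) = 12*(-12) = -144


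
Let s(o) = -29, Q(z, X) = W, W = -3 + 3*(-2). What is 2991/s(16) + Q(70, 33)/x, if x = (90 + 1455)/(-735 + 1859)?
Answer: -1638153/14935 ≈ -109.69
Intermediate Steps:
W = -9 (W = -3 - 6 = -9)
Q(z, X) = -9
x = 1545/1124 ≈ 1.3746
2991/s(16) + Q(70, 33)/x = 2991/(-29) - 9/1545/1124 = 2991*(-1/29) - 9*1124/1545 = -2991/29 - 3372/515 = -1638153/14935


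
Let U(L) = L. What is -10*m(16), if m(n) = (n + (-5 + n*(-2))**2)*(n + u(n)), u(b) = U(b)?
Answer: -443200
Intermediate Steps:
u(b) = b
m(n) = 2*n*(n + (-5 - 2*n)**2) (m(n) = (n + (-5 + n*(-2))**2)*(n + n) = (n + (-5 - 2*n)**2)*(2*n) = 2*n*(n + (-5 - 2*n)**2))
-10*m(16) = -20*16*(16 + (5 + 2*16)**2) = -20*16*(16 + (5 + 32)**2) = -20*16*(16 + 37**2) = -20*16*(16 + 1369) = -20*16*1385 = -10*44320 = -443200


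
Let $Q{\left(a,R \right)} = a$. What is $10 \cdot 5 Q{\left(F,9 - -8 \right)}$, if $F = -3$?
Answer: $-150$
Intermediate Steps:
$10 \cdot 5 Q{\left(F,9 - -8 \right)} = 10 \cdot 5 \left(-3\right) = 50 \left(-3\right) = -150$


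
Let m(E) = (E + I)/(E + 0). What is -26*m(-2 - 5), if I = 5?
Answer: -52/7 ≈ -7.4286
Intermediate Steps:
m(E) = (5 + E)/E (m(E) = (E + 5)/(E + 0) = (5 + E)/E)
-26*m(-2 - 5) = -26*(5 + (-2 - 5))/(-2 - 5) = -26*(5 - 7)/(-7) = -(-26)*(-2)/7 = -26*2/7 = -52/7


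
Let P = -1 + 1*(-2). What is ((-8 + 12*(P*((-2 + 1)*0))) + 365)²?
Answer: 127449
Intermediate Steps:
P = -3 (P = -1 - 2 = -3)
((-8 + 12*(P*((-2 + 1)*0))) + 365)² = ((-8 + 12*(-3*(-2 + 1)*0)) + 365)² = ((-8 + 12*(-(-3)*0)) + 365)² = ((-8 + 12*(-3*0)) + 365)² = ((-8 + 12*0) + 365)² = ((-8 + 0) + 365)² = (-8 + 365)² = 357² = 127449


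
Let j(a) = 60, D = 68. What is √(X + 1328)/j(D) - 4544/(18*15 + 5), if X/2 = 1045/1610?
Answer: -4544/275 + √34456737/9660 ≈ -15.916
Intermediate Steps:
X = 209/161 (X = 2*(1045/1610) = 2*(1045*(1/1610)) = 2*(209/322) = 209/161 ≈ 1.2981)
√(X + 1328)/j(D) - 4544/(18*15 + 5) = √(209/161 + 1328)/60 - 4544/(18*15 + 5) = √(214017/161)*(1/60) - 4544/(270 + 5) = (√34456737/161)*(1/60) - 4544/275 = √34456737/9660 - 4544*1/275 = √34456737/9660 - 4544/275 = -4544/275 + √34456737/9660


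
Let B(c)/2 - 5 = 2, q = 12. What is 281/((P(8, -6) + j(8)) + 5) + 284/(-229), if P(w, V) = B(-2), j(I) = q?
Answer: 55545/7099 ≈ 7.8243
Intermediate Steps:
B(c) = 14 (B(c) = 10 + 2*2 = 10 + 4 = 14)
j(I) = 12
P(w, V) = 14
281/((P(8, -6) + j(8)) + 5) + 284/(-229) = 281/((14 + 12) + 5) + 284/(-229) = 281/(26 + 5) + 284*(-1/229) = 281/31 - 284/229 = 55545/7099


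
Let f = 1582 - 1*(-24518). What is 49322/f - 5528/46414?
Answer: 536237627/302851350 ≈ 1.7706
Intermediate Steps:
f = 26100 (f = 1582 + 24518 = 26100)
49322/f - 5528/46414 = 49322/26100 - 5528/46414 = 49322*(1/26100) - 5528*1/46414 = 24661/13050 - 2764/23207 = 536237627/302851350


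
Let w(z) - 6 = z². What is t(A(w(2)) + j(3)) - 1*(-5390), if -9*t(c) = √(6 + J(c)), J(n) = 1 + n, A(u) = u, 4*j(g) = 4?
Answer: 5390 - √2/3 ≈ 5389.5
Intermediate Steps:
j(g) = 1 (j(g) = (¼)*4 = 1)
w(z) = 6 + z²
t(c) = -√(7 + c)/9 (t(c) = -√(6 + (1 + c))/9 = -√(7 + c)/9)
t(A(w(2)) + j(3)) - 1*(-5390) = -√(7 + ((6 + 2²) + 1))/9 - 1*(-5390) = -√(7 + ((6 + 4) + 1))/9 + 5390 = -√(7 + (10 + 1))/9 + 5390 = -√(7 + 11)/9 + 5390 = -√2/3 + 5390 = 5390 - √2/3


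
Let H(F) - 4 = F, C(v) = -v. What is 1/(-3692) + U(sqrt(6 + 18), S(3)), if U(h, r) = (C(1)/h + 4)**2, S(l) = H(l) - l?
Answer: 355349/22152 - 2*sqrt(6)/3 ≈ 14.408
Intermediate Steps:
H(F) = 4 + F
S(l) = 4 (S(l) = (4 + l) - l = 4)
U(h, r) = (4 - 1/h)**2 (U(h, r) = ((-1*1)/h + 4)**2 = (-1/h + 4)**2 = (4 - 1/h)**2)
1/(-3692) + U(sqrt(6 + 18), S(3)) = 1/(-3692) + (-1 + 4*sqrt(6 + 18))**2/(sqrt(6 + 18))**2 = -1/3692 + (-1 + 4*sqrt(24))**2/(sqrt(24))**2 = -1/3692 + (-1 + 4*(2*sqrt(6)))**2/(2*sqrt(6))**2 = -1/3692 + (-1 + 8*sqrt(6))**2/24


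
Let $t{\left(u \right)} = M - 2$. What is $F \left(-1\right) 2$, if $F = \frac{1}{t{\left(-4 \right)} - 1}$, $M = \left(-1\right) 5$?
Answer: $\frac{1}{4} \approx 0.25$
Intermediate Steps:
$M = -5$
$t{\left(u \right)} = -7$ ($t{\left(u \right)} = -5 - 2 = -7$)
$F = - \frac{1}{8}$ ($F = \frac{1}{-7 - 1} = \frac{1}{-8} = - \frac{1}{8} \approx -0.125$)
$F \left(-1\right) 2 = \left(- \frac{1}{8}\right) \left(-1\right) 2 = \frac{1}{8} \cdot 2 = \frac{1}{4}$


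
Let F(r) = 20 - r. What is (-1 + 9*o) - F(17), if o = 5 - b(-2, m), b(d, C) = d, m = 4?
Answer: 59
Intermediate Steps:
o = 7 (o = 5 - 1*(-2) = 5 + 2 = 7)
(-1 + 9*o) - F(17) = (-1 + 9*7) - (20 - 1*17) = (-1 + 63) - (20 - 17) = 62 - 1*3 = 62 - 3 = 59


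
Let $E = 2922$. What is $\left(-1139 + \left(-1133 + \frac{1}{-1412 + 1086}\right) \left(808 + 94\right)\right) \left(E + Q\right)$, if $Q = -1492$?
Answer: $- \frac{238476189380}{163} \approx -1.463 \cdot 10^{9}$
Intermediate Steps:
$\left(-1139 + \left(-1133 + \frac{1}{-1412 + 1086}\right) \left(808 + 94\right)\right) \left(E + Q\right) = \left(-1139 + \left(-1133 + \frac{1}{-1412 + 1086}\right) \left(808 + 94\right)\right) \left(2922 - 1492\right) = \left(-1139 + \left(-1133 + \frac{1}{-326}\right) 902\right) 1430 = \left(-1139 + \left(-1133 - \frac{1}{326}\right) 902\right) 1430 = \left(-1139 - \frac{166580909}{163}\right) 1430 = \left(- \frac{166766566}{163}\right) 1430 = - \frac{238476189380}{163}$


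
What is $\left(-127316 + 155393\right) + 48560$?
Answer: $76637$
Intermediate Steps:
$\left(-127316 + 155393\right) + 48560 = 28077 + 48560 = 76637$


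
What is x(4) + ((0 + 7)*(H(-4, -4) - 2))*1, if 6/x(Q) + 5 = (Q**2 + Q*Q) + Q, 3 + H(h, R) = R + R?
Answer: -2815/31 ≈ -90.806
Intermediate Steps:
H(h, R) = -3 + 2*R (H(h, R) = -3 + (R + R) = -3 + 2*R)
x(Q) = 6/(-5 + Q + 2*Q**2) (x(Q) = 6/(-5 + ((Q**2 + Q*Q) + Q)) = 6/(-5 + ((Q**2 + Q**2) + Q)) = 6/(-5 + (2*Q**2 + Q)) = 6/(-5 + (Q + 2*Q**2)) = 6/(-5 + Q + 2*Q**2))
x(4) + ((0 + 7)*(H(-4, -4) - 2))*1 = 6/(-5 + 4 + 2*4**2) + ((0 + 7)*((-3 + 2*(-4)) - 2))*1 = 6/(-5 + 4 + 2*16) + (7*((-3 - 8) - 2))*1 = 6/(-5 + 4 + 32) + (7*(-11 - 2))*1 = 6/31 + (7*(-13))*1 = 6*(1/31) - 91*1 = 6/31 - 91 = -2815/31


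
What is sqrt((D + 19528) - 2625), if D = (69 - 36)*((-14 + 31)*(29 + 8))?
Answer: 2*sqrt(9415) ≈ 194.06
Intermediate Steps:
D = 20757 (D = 33*(17*37) = 33*629 = 20757)
sqrt((D + 19528) - 2625) = sqrt((20757 + 19528) - 2625) = sqrt(40285 - 2625) = sqrt(37660) = 2*sqrt(9415)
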